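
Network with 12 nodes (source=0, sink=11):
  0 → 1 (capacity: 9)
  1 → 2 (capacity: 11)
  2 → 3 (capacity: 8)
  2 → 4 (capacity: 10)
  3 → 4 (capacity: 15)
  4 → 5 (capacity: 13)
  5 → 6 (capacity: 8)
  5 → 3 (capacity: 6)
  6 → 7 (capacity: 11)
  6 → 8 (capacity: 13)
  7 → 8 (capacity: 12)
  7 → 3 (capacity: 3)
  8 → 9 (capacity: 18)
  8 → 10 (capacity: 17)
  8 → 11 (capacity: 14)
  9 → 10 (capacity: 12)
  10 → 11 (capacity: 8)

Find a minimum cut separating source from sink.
Min cut value = 8, edges: (5,6)

Min cut value: 8
Partition: S = [0, 1, 2, 3, 4, 5], T = [6, 7, 8, 9, 10, 11]
Cut edges: (5,6)

By max-flow min-cut theorem, max flow = min cut = 8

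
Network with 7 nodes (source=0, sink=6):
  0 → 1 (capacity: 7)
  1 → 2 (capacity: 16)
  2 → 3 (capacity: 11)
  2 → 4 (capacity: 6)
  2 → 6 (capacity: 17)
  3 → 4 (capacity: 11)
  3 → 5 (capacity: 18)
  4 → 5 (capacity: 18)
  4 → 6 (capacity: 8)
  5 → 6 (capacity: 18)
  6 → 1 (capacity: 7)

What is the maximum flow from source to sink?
Maximum flow = 7

Max flow: 7

Flow assignment:
  0 → 1: 7/7
  1 → 2: 7/16
  2 → 6: 7/17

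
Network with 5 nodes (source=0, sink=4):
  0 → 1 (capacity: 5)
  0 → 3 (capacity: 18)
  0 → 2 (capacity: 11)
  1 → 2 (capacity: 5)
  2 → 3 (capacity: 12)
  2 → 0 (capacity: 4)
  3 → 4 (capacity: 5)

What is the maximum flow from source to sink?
Maximum flow = 5

Max flow: 5

Flow assignment:
  0 → 1: 5/5
  1 → 2: 5/5
  2 → 3: 5/12
  3 → 4: 5/5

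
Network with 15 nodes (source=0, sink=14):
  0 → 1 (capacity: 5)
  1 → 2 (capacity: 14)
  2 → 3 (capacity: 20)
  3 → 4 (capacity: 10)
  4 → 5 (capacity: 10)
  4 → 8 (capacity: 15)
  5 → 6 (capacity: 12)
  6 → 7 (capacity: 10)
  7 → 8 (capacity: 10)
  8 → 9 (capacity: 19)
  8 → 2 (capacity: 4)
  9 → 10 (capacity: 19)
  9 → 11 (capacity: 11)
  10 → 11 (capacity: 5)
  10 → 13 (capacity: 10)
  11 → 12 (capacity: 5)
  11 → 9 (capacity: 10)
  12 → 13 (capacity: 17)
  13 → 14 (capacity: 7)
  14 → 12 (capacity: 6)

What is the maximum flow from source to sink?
Maximum flow = 5

Max flow: 5

Flow assignment:
  0 → 1: 5/5
  1 → 2: 5/14
  2 → 3: 5/20
  3 → 4: 5/10
  4 → 8: 5/15
  8 → 9: 5/19
  9 → 10: 5/19
  10 → 13: 5/10
  13 → 14: 5/7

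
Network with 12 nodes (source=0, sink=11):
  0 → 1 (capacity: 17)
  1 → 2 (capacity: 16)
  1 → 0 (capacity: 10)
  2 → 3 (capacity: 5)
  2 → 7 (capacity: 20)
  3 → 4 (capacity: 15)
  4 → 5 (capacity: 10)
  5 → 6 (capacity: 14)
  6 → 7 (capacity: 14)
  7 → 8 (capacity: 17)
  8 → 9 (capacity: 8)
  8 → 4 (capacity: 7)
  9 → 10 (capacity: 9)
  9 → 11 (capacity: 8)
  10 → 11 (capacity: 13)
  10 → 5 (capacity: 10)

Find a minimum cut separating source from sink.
Min cut value = 8, edges: (8,9)

Min cut value: 8
Partition: S = [0, 1, 2, 3, 4, 5, 6, 7, 8], T = [9, 10, 11]
Cut edges: (8,9)

By max-flow min-cut theorem, max flow = min cut = 8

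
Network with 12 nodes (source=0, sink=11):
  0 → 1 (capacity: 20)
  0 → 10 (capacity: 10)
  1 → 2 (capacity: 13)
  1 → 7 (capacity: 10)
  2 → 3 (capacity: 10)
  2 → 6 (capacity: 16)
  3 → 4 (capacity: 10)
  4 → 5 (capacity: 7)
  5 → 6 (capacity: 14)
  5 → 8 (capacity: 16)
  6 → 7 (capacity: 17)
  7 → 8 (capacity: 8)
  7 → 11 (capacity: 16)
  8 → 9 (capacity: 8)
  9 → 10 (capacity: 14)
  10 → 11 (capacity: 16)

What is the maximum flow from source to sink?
Maximum flow = 30

Max flow: 30

Flow assignment:
  0 → 1: 20/20
  0 → 10: 10/10
  1 → 2: 10/13
  1 → 7: 10/10
  2 → 6: 10/16
  6 → 7: 10/17
  7 → 8: 4/8
  7 → 11: 16/16
  8 → 9: 4/8
  9 → 10: 4/14
  10 → 11: 14/16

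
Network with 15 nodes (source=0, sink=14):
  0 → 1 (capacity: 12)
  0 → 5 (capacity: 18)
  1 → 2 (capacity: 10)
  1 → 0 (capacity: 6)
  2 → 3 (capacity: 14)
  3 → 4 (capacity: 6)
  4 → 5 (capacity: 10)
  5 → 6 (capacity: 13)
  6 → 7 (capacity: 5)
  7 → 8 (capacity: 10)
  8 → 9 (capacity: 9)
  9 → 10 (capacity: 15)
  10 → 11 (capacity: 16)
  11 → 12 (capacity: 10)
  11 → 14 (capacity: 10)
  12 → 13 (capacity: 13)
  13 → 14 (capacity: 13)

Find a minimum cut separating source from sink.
Min cut value = 5, edges: (6,7)

Min cut value: 5
Partition: S = [0, 1, 2, 3, 4, 5, 6], T = [7, 8, 9, 10, 11, 12, 13, 14]
Cut edges: (6,7)

By max-flow min-cut theorem, max flow = min cut = 5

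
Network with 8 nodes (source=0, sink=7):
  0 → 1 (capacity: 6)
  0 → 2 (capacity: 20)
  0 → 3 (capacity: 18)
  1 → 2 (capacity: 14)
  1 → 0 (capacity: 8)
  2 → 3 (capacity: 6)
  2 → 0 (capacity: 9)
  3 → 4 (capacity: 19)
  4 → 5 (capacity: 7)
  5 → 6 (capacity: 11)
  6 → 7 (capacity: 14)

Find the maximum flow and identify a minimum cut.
Max flow = 7, Min cut edges: (4,5)

Maximum flow: 7
Minimum cut: (4,5)
Partition: S = [0, 1, 2, 3, 4], T = [5, 6, 7]

Max-flow min-cut theorem verified: both equal 7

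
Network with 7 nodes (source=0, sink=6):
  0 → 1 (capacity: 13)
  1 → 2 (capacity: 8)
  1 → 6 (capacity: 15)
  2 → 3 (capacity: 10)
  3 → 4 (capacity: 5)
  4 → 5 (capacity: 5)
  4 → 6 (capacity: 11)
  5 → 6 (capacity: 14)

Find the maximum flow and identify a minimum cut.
Max flow = 13, Min cut edges: (0,1)

Maximum flow: 13
Minimum cut: (0,1)
Partition: S = [0], T = [1, 2, 3, 4, 5, 6]

Max-flow min-cut theorem verified: both equal 13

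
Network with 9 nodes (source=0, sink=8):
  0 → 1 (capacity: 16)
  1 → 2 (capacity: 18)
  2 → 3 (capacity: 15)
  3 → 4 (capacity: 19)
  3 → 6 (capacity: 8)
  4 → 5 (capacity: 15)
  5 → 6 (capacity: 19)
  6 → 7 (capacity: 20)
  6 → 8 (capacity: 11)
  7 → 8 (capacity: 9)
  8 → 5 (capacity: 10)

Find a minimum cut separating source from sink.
Min cut value = 15, edges: (2,3)

Min cut value: 15
Partition: S = [0, 1, 2], T = [3, 4, 5, 6, 7, 8]
Cut edges: (2,3)

By max-flow min-cut theorem, max flow = min cut = 15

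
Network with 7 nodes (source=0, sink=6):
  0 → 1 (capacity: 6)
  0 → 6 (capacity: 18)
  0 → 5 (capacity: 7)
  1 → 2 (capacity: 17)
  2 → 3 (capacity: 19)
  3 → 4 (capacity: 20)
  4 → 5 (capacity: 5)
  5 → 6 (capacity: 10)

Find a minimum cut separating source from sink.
Min cut value = 28, edges: (0,6), (5,6)

Min cut value: 28
Partition: S = [0, 1, 2, 3, 4, 5], T = [6]
Cut edges: (0,6), (5,6)

By max-flow min-cut theorem, max flow = min cut = 28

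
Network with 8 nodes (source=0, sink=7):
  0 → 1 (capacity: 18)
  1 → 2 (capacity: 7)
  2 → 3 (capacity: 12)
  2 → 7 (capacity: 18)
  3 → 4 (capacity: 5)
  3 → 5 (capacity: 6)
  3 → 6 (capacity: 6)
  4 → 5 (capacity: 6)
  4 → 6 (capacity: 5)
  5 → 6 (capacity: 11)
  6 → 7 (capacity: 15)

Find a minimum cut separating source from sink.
Min cut value = 7, edges: (1,2)

Min cut value: 7
Partition: S = [0, 1], T = [2, 3, 4, 5, 6, 7]
Cut edges: (1,2)

By max-flow min-cut theorem, max flow = min cut = 7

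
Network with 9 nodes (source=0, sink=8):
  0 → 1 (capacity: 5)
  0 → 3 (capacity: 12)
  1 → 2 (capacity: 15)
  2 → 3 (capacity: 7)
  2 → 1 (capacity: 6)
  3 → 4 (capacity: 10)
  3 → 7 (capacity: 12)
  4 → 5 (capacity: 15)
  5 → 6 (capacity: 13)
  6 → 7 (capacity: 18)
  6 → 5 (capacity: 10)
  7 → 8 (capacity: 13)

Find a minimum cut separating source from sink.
Min cut value = 13, edges: (7,8)

Min cut value: 13
Partition: S = [0, 1, 2, 3, 4, 5, 6, 7], T = [8]
Cut edges: (7,8)

By max-flow min-cut theorem, max flow = min cut = 13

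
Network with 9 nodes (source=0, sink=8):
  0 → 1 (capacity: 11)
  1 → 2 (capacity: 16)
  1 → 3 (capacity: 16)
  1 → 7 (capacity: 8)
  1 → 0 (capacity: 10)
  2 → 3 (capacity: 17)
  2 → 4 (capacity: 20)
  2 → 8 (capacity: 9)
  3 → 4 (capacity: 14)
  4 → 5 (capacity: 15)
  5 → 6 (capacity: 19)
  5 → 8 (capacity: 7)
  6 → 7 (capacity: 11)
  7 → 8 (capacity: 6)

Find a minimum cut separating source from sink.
Min cut value = 11, edges: (0,1)

Min cut value: 11
Partition: S = [0], T = [1, 2, 3, 4, 5, 6, 7, 8]
Cut edges: (0,1)

By max-flow min-cut theorem, max flow = min cut = 11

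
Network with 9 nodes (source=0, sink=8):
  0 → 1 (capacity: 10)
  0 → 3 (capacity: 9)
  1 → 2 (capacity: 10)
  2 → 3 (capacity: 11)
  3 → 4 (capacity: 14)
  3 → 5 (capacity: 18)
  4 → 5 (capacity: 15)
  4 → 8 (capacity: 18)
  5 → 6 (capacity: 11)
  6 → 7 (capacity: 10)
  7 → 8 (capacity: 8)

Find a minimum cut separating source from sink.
Min cut value = 19, edges: (0,3), (1,2)

Min cut value: 19
Partition: S = [0, 1], T = [2, 3, 4, 5, 6, 7, 8]
Cut edges: (0,3), (1,2)

By max-flow min-cut theorem, max flow = min cut = 19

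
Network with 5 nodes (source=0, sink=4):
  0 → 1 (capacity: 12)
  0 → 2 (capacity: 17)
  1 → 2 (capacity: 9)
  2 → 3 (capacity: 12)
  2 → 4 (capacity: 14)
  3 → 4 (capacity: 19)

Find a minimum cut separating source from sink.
Min cut value = 26, edges: (2,3), (2,4)

Min cut value: 26
Partition: S = [0, 1, 2], T = [3, 4]
Cut edges: (2,3), (2,4)

By max-flow min-cut theorem, max flow = min cut = 26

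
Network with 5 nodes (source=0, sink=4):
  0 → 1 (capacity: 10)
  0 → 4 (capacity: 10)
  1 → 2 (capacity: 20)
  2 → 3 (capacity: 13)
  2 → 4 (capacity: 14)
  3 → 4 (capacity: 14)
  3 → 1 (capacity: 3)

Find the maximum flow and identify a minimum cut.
Max flow = 20, Min cut edges: (0,1), (0,4)

Maximum flow: 20
Minimum cut: (0,1), (0,4)
Partition: S = [0], T = [1, 2, 3, 4]

Max-flow min-cut theorem verified: both equal 20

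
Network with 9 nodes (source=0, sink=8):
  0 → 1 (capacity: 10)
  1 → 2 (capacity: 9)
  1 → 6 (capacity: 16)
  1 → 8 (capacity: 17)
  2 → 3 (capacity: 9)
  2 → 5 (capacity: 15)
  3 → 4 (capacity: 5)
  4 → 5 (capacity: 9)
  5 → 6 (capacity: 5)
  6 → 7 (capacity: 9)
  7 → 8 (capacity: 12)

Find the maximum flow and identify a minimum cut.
Max flow = 10, Min cut edges: (0,1)

Maximum flow: 10
Minimum cut: (0,1)
Partition: S = [0], T = [1, 2, 3, 4, 5, 6, 7, 8]

Max-flow min-cut theorem verified: both equal 10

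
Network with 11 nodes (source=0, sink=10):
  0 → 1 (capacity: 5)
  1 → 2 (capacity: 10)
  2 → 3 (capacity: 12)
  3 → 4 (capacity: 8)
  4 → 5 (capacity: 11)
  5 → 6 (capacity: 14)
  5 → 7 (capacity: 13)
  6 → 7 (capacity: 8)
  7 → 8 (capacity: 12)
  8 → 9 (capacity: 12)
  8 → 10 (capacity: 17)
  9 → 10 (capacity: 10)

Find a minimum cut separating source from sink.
Min cut value = 5, edges: (0,1)

Min cut value: 5
Partition: S = [0], T = [1, 2, 3, 4, 5, 6, 7, 8, 9, 10]
Cut edges: (0,1)

By max-flow min-cut theorem, max flow = min cut = 5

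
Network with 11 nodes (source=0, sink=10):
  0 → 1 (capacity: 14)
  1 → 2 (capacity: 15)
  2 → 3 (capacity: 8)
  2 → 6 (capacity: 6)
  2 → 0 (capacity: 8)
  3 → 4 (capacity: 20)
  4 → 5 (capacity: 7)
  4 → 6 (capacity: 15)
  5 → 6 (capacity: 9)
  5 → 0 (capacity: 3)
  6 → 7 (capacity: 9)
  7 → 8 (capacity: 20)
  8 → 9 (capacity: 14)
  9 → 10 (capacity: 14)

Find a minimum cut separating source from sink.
Min cut value = 9, edges: (6,7)

Min cut value: 9
Partition: S = [0, 1, 2, 3, 4, 5, 6], T = [7, 8, 9, 10]
Cut edges: (6,7)

By max-flow min-cut theorem, max flow = min cut = 9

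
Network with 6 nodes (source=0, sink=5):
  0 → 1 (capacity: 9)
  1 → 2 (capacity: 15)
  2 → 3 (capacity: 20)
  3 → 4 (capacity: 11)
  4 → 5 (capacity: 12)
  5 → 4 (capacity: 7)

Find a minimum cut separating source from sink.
Min cut value = 9, edges: (0,1)

Min cut value: 9
Partition: S = [0], T = [1, 2, 3, 4, 5]
Cut edges: (0,1)

By max-flow min-cut theorem, max flow = min cut = 9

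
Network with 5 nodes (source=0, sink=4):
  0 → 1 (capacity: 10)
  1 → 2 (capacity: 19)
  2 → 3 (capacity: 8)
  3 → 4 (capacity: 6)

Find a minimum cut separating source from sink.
Min cut value = 6, edges: (3,4)

Min cut value: 6
Partition: S = [0, 1, 2, 3], T = [4]
Cut edges: (3,4)

By max-flow min-cut theorem, max flow = min cut = 6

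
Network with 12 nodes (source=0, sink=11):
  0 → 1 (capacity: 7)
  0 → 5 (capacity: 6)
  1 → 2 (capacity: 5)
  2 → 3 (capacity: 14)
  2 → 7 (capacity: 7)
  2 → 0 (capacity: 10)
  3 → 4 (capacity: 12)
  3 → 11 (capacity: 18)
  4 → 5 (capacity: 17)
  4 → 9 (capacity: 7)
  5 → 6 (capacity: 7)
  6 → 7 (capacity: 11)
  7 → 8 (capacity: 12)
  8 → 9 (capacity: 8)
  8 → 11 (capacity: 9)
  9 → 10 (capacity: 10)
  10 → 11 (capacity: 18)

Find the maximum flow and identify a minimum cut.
Max flow = 11, Min cut edges: (0,5), (1,2)

Maximum flow: 11
Minimum cut: (0,5), (1,2)
Partition: S = [0, 1], T = [2, 3, 4, 5, 6, 7, 8, 9, 10, 11]

Max-flow min-cut theorem verified: both equal 11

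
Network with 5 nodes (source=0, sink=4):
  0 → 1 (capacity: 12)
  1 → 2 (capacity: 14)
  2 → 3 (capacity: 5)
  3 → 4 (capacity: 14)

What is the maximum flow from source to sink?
Maximum flow = 5

Max flow: 5

Flow assignment:
  0 → 1: 5/12
  1 → 2: 5/14
  2 → 3: 5/5
  3 → 4: 5/14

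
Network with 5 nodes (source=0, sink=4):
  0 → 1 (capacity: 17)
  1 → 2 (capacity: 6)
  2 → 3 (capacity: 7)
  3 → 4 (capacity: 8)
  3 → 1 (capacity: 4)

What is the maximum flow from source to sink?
Maximum flow = 6

Max flow: 6

Flow assignment:
  0 → 1: 6/17
  1 → 2: 6/6
  2 → 3: 6/7
  3 → 4: 6/8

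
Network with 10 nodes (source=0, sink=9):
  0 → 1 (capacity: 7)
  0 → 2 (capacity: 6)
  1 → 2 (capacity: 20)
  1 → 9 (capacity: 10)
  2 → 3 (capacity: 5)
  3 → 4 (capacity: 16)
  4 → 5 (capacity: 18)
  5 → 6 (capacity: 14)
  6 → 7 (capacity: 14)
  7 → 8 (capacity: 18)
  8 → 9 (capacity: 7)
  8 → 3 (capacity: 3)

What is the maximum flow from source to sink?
Maximum flow = 12

Max flow: 12

Flow assignment:
  0 → 1: 7/7
  0 → 2: 5/6
  1 → 9: 7/10
  2 → 3: 5/5
  3 → 4: 5/16
  4 → 5: 5/18
  5 → 6: 5/14
  6 → 7: 5/14
  7 → 8: 5/18
  8 → 9: 5/7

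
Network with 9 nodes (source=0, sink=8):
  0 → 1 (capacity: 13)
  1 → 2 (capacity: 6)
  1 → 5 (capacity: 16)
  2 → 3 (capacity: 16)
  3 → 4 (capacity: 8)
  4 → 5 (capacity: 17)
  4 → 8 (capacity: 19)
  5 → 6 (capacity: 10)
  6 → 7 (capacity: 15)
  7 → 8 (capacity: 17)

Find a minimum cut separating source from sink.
Min cut value = 13, edges: (0,1)

Min cut value: 13
Partition: S = [0], T = [1, 2, 3, 4, 5, 6, 7, 8]
Cut edges: (0,1)

By max-flow min-cut theorem, max flow = min cut = 13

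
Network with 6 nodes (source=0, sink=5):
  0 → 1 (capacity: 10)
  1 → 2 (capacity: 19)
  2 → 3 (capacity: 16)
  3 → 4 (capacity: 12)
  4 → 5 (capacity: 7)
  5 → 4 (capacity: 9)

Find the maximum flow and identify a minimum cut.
Max flow = 7, Min cut edges: (4,5)

Maximum flow: 7
Minimum cut: (4,5)
Partition: S = [0, 1, 2, 3, 4], T = [5]

Max-flow min-cut theorem verified: both equal 7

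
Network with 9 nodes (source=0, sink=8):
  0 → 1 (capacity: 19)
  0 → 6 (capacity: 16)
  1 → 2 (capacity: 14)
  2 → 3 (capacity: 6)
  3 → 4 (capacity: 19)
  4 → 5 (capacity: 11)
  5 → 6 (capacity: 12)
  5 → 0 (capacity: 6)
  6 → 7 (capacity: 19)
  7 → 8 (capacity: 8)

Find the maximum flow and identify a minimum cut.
Max flow = 8, Min cut edges: (7,8)

Maximum flow: 8
Minimum cut: (7,8)
Partition: S = [0, 1, 2, 3, 4, 5, 6, 7], T = [8]

Max-flow min-cut theorem verified: both equal 8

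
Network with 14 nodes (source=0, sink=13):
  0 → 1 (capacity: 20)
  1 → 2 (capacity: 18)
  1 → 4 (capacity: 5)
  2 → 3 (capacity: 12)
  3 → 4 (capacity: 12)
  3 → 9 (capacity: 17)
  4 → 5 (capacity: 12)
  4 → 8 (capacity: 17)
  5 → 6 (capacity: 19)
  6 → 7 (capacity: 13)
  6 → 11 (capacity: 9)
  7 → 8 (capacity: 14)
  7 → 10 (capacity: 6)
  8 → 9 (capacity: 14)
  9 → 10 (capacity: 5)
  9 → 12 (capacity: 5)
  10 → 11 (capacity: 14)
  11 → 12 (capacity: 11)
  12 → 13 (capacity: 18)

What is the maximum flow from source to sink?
Maximum flow = 16

Max flow: 16

Flow assignment:
  0 → 1: 16/20
  1 → 2: 11/18
  1 → 4: 5/5
  2 → 3: 11/12
  3 → 4: 9/12
  3 → 9: 2/17
  4 → 5: 9/12
  4 → 8: 5/17
  5 → 6: 9/19
  6 → 11: 9/9
  8 → 9: 5/14
  9 → 10: 2/5
  9 → 12: 5/5
  10 → 11: 2/14
  11 → 12: 11/11
  12 → 13: 16/18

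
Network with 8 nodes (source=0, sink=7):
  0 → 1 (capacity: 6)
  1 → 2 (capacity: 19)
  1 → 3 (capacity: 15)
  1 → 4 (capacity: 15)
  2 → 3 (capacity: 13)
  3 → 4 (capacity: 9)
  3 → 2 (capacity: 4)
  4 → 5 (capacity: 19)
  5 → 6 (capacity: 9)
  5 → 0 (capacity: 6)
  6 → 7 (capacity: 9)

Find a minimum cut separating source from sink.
Min cut value = 6, edges: (0,1)

Min cut value: 6
Partition: S = [0], T = [1, 2, 3, 4, 5, 6, 7]
Cut edges: (0,1)

By max-flow min-cut theorem, max flow = min cut = 6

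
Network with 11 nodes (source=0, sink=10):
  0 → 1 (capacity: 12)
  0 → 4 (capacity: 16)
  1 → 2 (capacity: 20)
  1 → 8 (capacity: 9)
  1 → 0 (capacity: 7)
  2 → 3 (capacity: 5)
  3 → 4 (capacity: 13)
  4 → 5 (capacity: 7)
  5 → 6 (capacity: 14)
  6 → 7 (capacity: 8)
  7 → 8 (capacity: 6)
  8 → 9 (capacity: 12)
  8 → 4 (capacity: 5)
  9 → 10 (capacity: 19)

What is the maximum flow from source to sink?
Maximum flow = 12

Max flow: 12

Flow assignment:
  0 → 1: 6/12
  0 → 4: 6/16
  1 → 8: 6/9
  4 → 5: 6/7
  5 → 6: 6/14
  6 → 7: 6/8
  7 → 8: 6/6
  8 → 9: 12/12
  9 → 10: 12/19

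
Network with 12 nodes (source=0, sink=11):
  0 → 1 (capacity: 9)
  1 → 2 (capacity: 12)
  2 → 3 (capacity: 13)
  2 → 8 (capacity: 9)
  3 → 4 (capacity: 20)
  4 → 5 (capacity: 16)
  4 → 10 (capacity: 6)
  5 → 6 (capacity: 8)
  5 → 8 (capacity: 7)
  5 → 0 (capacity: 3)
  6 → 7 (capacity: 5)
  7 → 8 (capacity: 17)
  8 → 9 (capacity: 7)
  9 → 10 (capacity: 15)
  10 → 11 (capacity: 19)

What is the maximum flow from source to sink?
Maximum flow = 9

Max flow: 9

Flow assignment:
  0 → 1: 9/9
  1 → 2: 9/12
  2 → 3: 6/13
  2 → 8: 3/9
  3 → 4: 6/20
  4 → 10: 6/6
  8 → 9: 3/7
  9 → 10: 3/15
  10 → 11: 9/19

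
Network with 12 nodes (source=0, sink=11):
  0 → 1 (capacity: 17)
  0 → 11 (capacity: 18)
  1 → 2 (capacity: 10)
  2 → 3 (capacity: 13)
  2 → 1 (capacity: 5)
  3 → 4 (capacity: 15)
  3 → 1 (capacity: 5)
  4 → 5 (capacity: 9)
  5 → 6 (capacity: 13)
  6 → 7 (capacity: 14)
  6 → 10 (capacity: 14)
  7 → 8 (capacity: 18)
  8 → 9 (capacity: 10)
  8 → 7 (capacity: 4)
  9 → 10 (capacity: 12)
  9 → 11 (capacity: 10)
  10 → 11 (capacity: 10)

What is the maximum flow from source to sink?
Maximum flow = 27

Max flow: 27

Flow assignment:
  0 → 1: 9/17
  0 → 11: 18/18
  1 → 2: 10/10
  2 → 3: 10/13
  3 → 4: 9/15
  3 → 1: 1/5
  4 → 5: 9/9
  5 → 6: 9/13
  6 → 10: 9/14
  10 → 11: 9/10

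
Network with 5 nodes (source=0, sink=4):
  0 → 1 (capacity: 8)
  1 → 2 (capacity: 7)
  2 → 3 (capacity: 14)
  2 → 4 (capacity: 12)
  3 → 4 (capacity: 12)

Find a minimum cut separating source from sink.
Min cut value = 7, edges: (1,2)

Min cut value: 7
Partition: S = [0, 1], T = [2, 3, 4]
Cut edges: (1,2)

By max-flow min-cut theorem, max flow = min cut = 7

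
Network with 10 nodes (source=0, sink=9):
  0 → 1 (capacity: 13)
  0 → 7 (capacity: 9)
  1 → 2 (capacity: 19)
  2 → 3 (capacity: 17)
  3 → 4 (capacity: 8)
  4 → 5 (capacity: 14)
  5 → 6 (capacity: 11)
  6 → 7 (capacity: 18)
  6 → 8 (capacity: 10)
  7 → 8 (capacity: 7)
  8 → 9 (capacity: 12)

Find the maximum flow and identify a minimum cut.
Max flow = 12, Min cut edges: (8,9)

Maximum flow: 12
Minimum cut: (8,9)
Partition: S = [0, 1, 2, 3, 4, 5, 6, 7, 8], T = [9]

Max-flow min-cut theorem verified: both equal 12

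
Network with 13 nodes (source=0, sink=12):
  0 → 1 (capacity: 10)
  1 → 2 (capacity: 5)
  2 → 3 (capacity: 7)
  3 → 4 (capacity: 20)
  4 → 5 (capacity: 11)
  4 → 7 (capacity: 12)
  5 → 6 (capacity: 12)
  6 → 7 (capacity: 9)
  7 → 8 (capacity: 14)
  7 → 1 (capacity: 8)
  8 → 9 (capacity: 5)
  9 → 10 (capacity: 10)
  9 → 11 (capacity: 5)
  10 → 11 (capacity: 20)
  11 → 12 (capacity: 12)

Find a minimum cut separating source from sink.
Min cut value = 5, edges: (8,9)

Min cut value: 5
Partition: S = [0, 1, 2, 3, 4, 5, 6, 7, 8], T = [9, 10, 11, 12]
Cut edges: (8,9)

By max-flow min-cut theorem, max flow = min cut = 5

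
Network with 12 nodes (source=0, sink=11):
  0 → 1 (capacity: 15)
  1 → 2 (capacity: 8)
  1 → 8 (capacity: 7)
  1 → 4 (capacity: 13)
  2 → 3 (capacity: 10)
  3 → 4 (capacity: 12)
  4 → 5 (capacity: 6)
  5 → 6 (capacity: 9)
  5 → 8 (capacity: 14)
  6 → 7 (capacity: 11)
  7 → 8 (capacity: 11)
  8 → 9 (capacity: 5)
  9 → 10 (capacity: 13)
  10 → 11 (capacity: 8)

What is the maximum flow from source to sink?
Maximum flow = 5

Max flow: 5

Flow assignment:
  0 → 1: 5/15
  1 → 4: 5/13
  4 → 5: 5/6
  5 → 8: 5/14
  8 → 9: 5/5
  9 → 10: 5/13
  10 → 11: 5/8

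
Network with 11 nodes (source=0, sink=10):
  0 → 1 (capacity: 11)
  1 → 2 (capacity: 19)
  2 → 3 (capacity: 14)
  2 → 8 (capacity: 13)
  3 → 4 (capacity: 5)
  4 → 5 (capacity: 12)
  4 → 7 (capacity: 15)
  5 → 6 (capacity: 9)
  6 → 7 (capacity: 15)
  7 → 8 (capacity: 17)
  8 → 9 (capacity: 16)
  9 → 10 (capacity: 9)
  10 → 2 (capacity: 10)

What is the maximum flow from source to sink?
Maximum flow = 9

Max flow: 9

Flow assignment:
  0 → 1: 9/11
  1 → 2: 9/19
  2 → 8: 9/13
  8 → 9: 9/16
  9 → 10: 9/9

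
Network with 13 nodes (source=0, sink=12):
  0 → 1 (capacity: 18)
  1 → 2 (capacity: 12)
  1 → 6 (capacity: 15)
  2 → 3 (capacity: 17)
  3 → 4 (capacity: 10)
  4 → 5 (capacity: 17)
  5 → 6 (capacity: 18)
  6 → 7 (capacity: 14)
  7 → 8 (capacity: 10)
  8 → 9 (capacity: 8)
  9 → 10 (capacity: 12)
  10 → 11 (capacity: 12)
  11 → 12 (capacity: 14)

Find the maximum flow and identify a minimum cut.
Max flow = 8, Min cut edges: (8,9)

Maximum flow: 8
Minimum cut: (8,9)
Partition: S = [0, 1, 2, 3, 4, 5, 6, 7, 8], T = [9, 10, 11, 12]

Max-flow min-cut theorem verified: both equal 8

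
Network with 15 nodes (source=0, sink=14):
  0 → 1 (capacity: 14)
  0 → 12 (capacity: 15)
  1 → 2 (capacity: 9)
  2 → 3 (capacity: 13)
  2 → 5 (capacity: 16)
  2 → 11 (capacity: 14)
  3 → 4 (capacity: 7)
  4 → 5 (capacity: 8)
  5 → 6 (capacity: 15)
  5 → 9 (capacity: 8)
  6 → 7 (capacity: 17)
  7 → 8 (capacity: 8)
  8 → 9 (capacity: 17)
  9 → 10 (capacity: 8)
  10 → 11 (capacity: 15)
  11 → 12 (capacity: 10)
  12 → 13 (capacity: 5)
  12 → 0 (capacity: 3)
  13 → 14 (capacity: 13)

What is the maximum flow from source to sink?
Maximum flow = 5

Max flow: 5

Flow assignment:
  0 → 1: 8/14
  1 → 2: 8/9
  2 → 11: 8/14
  11 → 12: 8/10
  12 → 13: 5/5
  12 → 0: 3/3
  13 → 14: 5/13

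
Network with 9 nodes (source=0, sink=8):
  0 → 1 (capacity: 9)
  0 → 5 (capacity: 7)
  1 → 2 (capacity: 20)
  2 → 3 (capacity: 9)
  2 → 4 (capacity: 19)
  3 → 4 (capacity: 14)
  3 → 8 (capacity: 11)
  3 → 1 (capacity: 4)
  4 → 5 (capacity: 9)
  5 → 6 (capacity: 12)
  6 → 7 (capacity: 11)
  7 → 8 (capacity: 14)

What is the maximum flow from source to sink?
Maximum flow = 16

Max flow: 16

Flow assignment:
  0 → 1: 9/9
  0 → 5: 7/7
  1 → 2: 9/20
  2 → 3: 9/9
  3 → 8: 9/11
  5 → 6: 7/12
  6 → 7: 7/11
  7 → 8: 7/14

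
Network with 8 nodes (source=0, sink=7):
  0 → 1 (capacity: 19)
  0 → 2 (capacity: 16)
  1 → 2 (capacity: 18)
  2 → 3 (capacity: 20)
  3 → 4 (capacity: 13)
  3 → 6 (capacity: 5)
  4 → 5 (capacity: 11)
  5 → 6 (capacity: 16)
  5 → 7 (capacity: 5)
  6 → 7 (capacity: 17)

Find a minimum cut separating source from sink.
Min cut value = 16, edges: (3,6), (4,5)

Min cut value: 16
Partition: S = [0, 1, 2, 3, 4], T = [5, 6, 7]
Cut edges: (3,6), (4,5)

By max-flow min-cut theorem, max flow = min cut = 16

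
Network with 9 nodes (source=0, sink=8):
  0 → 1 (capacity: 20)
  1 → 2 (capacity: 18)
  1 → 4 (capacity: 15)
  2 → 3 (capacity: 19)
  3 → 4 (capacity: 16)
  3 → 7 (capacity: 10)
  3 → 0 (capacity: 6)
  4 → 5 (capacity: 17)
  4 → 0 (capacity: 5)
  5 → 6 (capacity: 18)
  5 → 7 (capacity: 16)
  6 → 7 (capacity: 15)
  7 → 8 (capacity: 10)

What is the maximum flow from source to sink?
Maximum flow = 10

Max flow: 10

Flow assignment:
  0 → 1: 15/20
  1 → 2: 10/18
  1 → 4: 5/15
  2 → 3: 10/19
  3 → 7: 10/10
  4 → 0: 5/5
  7 → 8: 10/10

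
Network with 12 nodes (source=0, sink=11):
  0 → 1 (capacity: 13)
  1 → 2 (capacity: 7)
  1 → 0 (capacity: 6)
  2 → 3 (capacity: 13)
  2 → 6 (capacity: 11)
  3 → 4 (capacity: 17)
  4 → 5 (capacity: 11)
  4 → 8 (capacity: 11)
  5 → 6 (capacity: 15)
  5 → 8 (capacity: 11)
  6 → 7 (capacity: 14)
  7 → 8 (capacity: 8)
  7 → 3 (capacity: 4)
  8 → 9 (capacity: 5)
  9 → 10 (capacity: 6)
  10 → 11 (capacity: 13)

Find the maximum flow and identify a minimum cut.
Max flow = 5, Min cut edges: (8,9)

Maximum flow: 5
Minimum cut: (8,9)
Partition: S = [0, 1, 2, 3, 4, 5, 6, 7, 8], T = [9, 10, 11]

Max-flow min-cut theorem verified: both equal 5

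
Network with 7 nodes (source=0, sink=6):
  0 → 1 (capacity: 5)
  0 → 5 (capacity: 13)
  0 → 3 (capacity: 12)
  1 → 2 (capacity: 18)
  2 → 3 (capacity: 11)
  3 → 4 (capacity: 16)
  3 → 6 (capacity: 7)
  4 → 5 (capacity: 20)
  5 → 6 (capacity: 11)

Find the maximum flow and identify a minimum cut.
Max flow = 18, Min cut edges: (3,6), (5,6)

Maximum flow: 18
Minimum cut: (3,6), (5,6)
Partition: S = [0, 1, 2, 3, 4, 5], T = [6]

Max-flow min-cut theorem verified: both equal 18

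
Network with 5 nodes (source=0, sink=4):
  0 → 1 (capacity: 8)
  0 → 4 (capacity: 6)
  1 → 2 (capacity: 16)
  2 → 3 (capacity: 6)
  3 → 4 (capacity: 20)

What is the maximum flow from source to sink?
Maximum flow = 12

Max flow: 12

Flow assignment:
  0 → 1: 6/8
  0 → 4: 6/6
  1 → 2: 6/16
  2 → 3: 6/6
  3 → 4: 6/20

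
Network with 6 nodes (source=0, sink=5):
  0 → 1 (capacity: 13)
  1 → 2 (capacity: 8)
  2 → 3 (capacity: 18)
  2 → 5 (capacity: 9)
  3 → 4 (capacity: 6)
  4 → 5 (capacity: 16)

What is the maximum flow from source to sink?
Maximum flow = 8

Max flow: 8

Flow assignment:
  0 → 1: 8/13
  1 → 2: 8/8
  2 → 5: 8/9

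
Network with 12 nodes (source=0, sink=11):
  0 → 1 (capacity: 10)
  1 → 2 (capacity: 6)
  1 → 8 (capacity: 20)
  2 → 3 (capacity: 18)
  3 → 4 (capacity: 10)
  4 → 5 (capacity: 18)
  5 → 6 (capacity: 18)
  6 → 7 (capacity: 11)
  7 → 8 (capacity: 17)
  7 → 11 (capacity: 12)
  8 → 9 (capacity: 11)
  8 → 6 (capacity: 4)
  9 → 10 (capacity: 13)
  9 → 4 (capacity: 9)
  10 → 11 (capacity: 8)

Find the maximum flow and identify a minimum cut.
Max flow = 10, Min cut edges: (0,1)

Maximum flow: 10
Minimum cut: (0,1)
Partition: S = [0], T = [1, 2, 3, 4, 5, 6, 7, 8, 9, 10, 11]

Max-flow min-cut theorem verified: both equal 10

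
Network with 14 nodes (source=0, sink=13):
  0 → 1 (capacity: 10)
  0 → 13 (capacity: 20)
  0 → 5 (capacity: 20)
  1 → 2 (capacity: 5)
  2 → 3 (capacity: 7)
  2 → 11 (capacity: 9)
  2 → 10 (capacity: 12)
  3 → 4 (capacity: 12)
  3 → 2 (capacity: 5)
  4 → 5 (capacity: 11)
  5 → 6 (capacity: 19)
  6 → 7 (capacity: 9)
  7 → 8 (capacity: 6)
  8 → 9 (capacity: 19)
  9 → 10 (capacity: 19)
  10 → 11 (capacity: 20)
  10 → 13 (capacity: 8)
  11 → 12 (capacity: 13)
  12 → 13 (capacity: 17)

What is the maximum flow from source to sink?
Maximum flow = 31

Max flow: 31

Flow assignment:
  0 → 1: 5/10
  0 → 13: 20/20
  0 → 5: 6/20
  1 → 2: 5/5
  2 → 11: 3/9
  2 → 10: 2/12
  5 → 6: 6/19
  6 → 7: 6/9
  7 → 8: 6/6
  8 → 9: 6/19
  9 → 10: 6/19
  10 → 13: 8/8
  11 → 12: 3/13
  12 → 13: 3/17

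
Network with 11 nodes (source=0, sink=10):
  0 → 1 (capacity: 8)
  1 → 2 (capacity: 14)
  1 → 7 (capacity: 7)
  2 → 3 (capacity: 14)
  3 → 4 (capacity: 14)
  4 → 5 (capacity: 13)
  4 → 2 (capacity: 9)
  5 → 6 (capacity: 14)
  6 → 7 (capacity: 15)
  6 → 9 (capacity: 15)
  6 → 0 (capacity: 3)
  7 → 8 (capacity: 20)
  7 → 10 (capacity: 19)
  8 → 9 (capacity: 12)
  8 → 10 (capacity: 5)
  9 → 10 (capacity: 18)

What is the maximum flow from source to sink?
Maximum flow = 8

Max flow: 8

Flow assignment:
  0 → 1: 8/8
  1 → 2: 1/14
  1 → 7: 7/7
  2 → 3: 1/14
  3 → 4: 1/14
  4 → 5: 1/13
  5 → 6: 1/14
  6 → 7: 1/15
  7 → 10: 8/19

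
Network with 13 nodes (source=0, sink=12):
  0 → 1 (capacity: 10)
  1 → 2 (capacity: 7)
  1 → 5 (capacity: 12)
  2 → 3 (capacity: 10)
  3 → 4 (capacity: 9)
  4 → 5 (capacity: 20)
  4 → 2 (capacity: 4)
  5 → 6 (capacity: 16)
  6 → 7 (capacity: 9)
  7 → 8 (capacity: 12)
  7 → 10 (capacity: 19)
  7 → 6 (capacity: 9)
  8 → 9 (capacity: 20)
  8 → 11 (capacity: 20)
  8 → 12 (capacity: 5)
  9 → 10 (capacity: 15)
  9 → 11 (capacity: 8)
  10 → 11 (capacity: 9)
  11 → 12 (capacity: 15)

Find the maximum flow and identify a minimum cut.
Max flow = 9, Min cut edges: (6,7)

Maximum flow: 9
Minimum cut: (6,7)
Partition: S = [0, 1, 2, 3, 4, 5, 6], T = [7, 8, 9, 10, 11, 12]

Max-flow min-cut theorem verified: both equal 9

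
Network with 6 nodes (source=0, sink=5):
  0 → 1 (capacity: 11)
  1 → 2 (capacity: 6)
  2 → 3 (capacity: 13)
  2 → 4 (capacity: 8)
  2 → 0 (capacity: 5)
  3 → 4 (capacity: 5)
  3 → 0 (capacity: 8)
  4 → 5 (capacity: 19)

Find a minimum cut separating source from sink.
Min cut value = 6, edges: (1,2)

Min cut value: 6
Partition: S = [0, 1], T = [2, 3, 4, 5]
Cut edges: (1,2)

By max-flow min-cut theorem, max flow = min cut = 6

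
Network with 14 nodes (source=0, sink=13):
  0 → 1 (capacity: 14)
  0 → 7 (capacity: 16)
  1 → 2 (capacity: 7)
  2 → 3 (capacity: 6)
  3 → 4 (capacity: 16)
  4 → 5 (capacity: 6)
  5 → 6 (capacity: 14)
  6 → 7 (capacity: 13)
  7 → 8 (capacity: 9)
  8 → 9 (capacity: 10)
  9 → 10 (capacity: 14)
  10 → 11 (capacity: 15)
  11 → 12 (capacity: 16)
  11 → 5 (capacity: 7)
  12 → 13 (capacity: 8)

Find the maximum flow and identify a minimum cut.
Max flow = 8, Min cut edges: (12,13)

Maximum flow: 8
Minimum cut: (12,13)
Partition: S = [0, 1, 2, 3, 4, 5, 6, 7, 8, 9, 10, 11, 12], T = [13]

Max-flow min-cut theorem verified: both equal 8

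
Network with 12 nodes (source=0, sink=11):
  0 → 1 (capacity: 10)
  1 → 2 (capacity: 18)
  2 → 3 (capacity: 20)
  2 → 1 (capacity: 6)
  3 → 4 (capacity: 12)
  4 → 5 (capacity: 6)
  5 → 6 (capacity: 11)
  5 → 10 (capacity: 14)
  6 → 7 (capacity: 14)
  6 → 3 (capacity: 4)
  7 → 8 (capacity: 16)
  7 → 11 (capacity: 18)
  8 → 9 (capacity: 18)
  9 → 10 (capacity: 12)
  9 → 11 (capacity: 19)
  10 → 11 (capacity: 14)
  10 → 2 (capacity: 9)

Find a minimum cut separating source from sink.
Min cut value = 6, edges: (4,5)

Min cut value: 6
Partition: S = [0, 1, 2, 3, 4], T = [5, 6, 7, 8, 9, 10, 11]
Cut edges: (4,5)

By max-flow min-cut theorem, max flow = min cut = 6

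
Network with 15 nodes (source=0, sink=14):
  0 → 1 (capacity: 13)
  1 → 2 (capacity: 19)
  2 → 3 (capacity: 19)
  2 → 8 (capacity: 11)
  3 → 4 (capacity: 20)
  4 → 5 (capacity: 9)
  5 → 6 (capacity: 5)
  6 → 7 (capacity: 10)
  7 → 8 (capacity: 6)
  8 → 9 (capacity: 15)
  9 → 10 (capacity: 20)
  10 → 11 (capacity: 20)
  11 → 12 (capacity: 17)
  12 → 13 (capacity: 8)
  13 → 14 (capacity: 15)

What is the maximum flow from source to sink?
Maximum flow = 8

Max flow: 8

Flow assignment:
  0 → 1: 8/13
  1 → 2: 8/19
  2 → 3: 2/19
  2 → 8: 6/11
  3 → 4: 2/20
  4 → 5: 2/9
  5 → 6: 2/5
  6 → 7: 2/10
  7 → 8: 2/6
  8 → 9: 8/15
  9 → 10: 8/20
  10 → 11: 8/20
  11 → 12: 8/17
  12 → 13: 8/8
  13 → 14: 8/15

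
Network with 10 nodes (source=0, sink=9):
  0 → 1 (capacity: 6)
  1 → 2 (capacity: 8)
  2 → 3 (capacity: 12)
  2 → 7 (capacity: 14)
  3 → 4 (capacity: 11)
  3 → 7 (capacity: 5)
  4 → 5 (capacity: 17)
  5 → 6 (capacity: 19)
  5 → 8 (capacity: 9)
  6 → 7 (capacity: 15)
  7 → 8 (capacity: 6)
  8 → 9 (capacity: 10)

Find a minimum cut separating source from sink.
Min cut value = 6, edges: (0,1)

Min cut value: 6
Partition: S = [0], T = [1, 2, 3, 4, 5, 6, 7, 8, 9]
Cut edges: (0,1)

By max-flow min-cut theorem, max flow = min cut = 6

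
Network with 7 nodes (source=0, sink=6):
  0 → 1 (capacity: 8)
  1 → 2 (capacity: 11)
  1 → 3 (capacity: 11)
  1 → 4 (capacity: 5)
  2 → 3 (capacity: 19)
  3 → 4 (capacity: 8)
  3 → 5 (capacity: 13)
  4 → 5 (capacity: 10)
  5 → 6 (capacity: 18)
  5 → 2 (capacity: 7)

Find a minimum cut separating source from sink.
Min cut value = 8, edges: (0,1)

Min cut value: 8
Partition: S = [0], T = [1, 2, 3, 4, 5, 6]
Cut edges: (0,1)

By max-flow min-cut theorem, max flow = min cut = 8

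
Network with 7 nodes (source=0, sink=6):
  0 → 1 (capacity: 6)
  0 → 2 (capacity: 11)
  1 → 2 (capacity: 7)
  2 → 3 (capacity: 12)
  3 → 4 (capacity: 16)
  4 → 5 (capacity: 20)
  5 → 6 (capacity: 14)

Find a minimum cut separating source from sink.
Min cut value = 12, edges: (2,3)

Min cut value: 12
Partition: S = [0, 1, 2], T = [3, 4, 5, 6]
Cut edges: (2,3)

By max-flow min-cut theorem, max flow = min cut = 12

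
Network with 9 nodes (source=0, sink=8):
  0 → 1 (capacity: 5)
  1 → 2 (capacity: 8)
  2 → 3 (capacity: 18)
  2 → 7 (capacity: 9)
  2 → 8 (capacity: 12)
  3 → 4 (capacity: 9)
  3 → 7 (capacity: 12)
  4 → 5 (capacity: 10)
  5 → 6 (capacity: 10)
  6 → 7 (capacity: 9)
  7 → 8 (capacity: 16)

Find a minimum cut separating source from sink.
Min cut value = 5, edges: (0,1)

Min cut value: 5
Partition: S = [0], T = [1, 2, 3, 4, 5, 6, 7, 8]
Cut edges: (0,1)

By max-flow min-cut theorem, max flow = min cut = 5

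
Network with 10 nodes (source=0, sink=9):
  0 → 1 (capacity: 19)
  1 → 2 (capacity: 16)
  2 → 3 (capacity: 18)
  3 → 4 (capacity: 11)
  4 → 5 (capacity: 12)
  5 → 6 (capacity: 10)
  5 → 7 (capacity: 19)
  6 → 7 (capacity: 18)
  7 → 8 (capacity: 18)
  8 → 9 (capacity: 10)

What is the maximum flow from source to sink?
Maximum flow = 10

Max flow: 10

Flow assignment:
  0 → 1: 10/19
  1 → 2: 10/16
  2 → 3: 10/18
  3 → 4: 10/11
  4 → 5: 10/12
  5 → 7: 10/19
  7 → 8: 10/18
  8 → 9: 10/10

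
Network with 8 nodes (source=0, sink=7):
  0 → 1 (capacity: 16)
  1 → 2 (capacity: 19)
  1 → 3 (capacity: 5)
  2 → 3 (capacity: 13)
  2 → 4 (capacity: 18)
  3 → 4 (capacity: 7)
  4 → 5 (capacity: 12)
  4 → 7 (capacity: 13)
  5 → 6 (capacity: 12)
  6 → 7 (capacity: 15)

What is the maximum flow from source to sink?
Maximum flow = 16

Max flow: 16

Flow assignment:
  0 → 1: 16/16
  1 → 2: 16/19
  2 → 4: 16/18
  4 → 5: 3/12
  4 → 7: 13/13
  5 → 6: 3/12
  6 → 7: 3/15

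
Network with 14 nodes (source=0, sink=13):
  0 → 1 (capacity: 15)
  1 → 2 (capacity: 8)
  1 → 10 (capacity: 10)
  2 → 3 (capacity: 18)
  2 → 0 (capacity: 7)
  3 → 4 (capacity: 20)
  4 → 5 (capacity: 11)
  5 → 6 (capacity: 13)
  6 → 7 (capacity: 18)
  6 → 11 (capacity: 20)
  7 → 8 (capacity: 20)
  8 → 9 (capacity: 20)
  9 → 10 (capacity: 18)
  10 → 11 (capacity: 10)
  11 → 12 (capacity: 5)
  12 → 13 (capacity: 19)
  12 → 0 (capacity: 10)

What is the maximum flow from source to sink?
Maximum flow = 5

Max flow: 5

Flow assignment:
  0 → 1: 5/15
  1 → 2: 5/8
  2 → 3: 5/18
  3 → 4: 5/20
  4 → 5: 5/11
  5 → 6: 5/13
  6 → 11: 5/20
  11 → 12: 5/5
  12 → 13: 5/19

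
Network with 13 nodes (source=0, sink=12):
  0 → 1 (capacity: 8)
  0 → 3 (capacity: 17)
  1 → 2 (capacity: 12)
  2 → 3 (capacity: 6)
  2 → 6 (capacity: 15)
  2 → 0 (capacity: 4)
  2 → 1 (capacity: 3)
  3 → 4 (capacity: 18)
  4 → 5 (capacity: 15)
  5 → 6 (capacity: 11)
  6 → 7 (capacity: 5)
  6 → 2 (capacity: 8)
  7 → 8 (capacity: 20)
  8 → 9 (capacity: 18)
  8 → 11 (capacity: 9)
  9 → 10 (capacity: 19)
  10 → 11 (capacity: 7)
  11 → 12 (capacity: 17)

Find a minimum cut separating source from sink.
Min cut value = 5, edges: (6,7)

Min cut value: 5
Partition: S = [0, 1, 2, 3, 4, 5, 6], T = [7, 8, 9, 10, 11, 12]
Cut edges: (6,7)

By max-flow min-cut theorem, max flow = min cut = 5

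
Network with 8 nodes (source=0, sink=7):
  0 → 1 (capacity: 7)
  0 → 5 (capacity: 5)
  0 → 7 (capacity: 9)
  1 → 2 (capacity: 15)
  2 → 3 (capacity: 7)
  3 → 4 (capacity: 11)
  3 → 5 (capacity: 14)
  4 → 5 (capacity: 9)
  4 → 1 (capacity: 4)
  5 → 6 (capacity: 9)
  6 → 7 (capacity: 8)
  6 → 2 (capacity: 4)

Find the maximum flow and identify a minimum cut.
Max flow = 17, Min cut edges: (0,7), (6,7)

Maximum flow: 17
Minimum cut: (0,7), (6,7)
Partition: S = [0, 1, 2, 3, 4, 5, 6], T = [7]

Max-flow min-cut theorem verified: both equal 17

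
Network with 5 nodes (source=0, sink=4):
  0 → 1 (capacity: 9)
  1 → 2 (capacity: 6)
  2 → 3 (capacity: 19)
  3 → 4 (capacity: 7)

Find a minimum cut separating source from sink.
Min cut value = 6, edges: (1,2)

Min cut value: 6
Partition: S = [0, 1], T = [2, 3, 4]
Cut edges: (1,2)

By max-flow min-cut theorem, max flow = min cut = 6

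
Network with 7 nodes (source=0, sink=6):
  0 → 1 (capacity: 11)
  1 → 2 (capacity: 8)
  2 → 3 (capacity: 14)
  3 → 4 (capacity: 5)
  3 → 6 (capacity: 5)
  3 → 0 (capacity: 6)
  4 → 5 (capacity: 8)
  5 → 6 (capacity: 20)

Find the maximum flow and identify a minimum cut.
Max flow = 8, Min cut edges: (1,2)

Maximum flow: 8
Minimum cut: (1,2)
Partition: S = [0, 1], T = [2, 3, 4, 5, 6]

Max-flow min-cut theorem verified: both equal 8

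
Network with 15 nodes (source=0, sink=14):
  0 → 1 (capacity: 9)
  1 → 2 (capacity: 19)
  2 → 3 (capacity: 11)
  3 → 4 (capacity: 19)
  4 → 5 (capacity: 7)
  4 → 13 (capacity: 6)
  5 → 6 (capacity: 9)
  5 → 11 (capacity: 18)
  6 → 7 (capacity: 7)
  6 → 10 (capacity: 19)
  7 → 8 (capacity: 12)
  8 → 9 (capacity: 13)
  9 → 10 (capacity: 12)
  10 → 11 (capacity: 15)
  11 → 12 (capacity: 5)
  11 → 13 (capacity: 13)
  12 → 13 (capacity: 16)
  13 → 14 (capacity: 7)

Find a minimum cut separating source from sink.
Min cut value = 7, edges: (13,14)

Min cut value: 7
Partition: S = [0, 1, 2, 3, 4, 5, 6, 7, 8, 9, 10, 11, 12, 13], T = [14]
Cut edges: (13,14)

By max-flow min-cut theorem, max flow = min cut = 7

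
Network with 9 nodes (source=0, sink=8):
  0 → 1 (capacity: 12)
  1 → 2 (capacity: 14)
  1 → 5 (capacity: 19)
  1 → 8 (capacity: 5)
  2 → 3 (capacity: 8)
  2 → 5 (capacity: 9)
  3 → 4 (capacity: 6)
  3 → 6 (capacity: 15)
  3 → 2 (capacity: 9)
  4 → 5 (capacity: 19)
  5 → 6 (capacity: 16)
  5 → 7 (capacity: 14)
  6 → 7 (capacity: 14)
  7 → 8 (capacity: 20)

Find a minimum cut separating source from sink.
Min cut value = 12, edges: (0,1)

Min cut value: 12
Partition: S = [0], T = [1, 2, 3, 4, 5, 6, 7, 8]
Cut edges: (0,1)

By max-flow min-cut theorem, max flow = min cut = 12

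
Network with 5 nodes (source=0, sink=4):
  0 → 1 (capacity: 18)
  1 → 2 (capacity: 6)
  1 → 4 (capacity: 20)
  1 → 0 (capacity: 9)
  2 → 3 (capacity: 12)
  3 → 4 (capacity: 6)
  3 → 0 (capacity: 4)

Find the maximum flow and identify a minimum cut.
Max flow = 18, Min cut edges: (0,1)

Maximum flow: 18
Minimum cut: (0,1)
Partition: S = [0], T = [1, 2, 3, 4]

Max-flow min-cut theorem verified: both equal 18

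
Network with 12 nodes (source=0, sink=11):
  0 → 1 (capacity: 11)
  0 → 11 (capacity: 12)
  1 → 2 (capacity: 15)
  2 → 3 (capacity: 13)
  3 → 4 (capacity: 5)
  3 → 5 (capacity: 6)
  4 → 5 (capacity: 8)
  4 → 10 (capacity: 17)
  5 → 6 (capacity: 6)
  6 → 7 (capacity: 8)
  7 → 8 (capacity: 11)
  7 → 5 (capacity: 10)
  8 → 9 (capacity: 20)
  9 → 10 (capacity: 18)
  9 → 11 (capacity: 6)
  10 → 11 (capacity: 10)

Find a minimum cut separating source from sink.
Min cut value = 23, edges: (0,11), (3,4), (5,6)

Min cut value: 23
Partition: S = [0, 1, 2, 3, 5], T = [4, 6, 7, 8, 9, 10, 11]
Cut edges: (0,11), (3,4), (5,6)

By max-flow min-cut theorem, max flow = min cut = 23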